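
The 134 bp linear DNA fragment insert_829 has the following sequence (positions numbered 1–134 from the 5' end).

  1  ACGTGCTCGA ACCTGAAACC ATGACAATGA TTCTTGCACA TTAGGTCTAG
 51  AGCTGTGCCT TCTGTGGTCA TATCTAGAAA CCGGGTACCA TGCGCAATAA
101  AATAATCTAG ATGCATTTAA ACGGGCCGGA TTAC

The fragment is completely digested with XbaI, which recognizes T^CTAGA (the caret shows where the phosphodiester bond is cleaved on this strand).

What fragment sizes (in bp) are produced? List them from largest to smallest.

XbaI sites (TCTAGA) start at positions 46, 73, 106.
XbaI cuts after the first base of each site, so after positions 46, 73, 106.
Linear molecule, 3 cuts → 4 fragments:
  1–46 → 46 bp
  47–73 → 27 bp
  74–106 → 33 bp
  107–134 → 28 bp
Sorted largest to smallest: 46, 33, 28, 27 bp.

46, 33, 28, 27 bp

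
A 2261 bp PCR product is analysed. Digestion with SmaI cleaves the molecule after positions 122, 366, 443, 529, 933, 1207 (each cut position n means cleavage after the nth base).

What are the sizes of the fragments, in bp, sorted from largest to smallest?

1054, 404, 274, 244, 122, 86, 77 bp

Linear molecule, 6 cuts → 7 fragments:
  122 − 0 = 122 bp
  366 − 122 = 244 bp
  443 − 366 = 77 bp
  529 − 443 = 86 bp
  933 − 529 = 404 bp
  1207 − 933 = 274 bp
  2261 − 1207 = 1054 bp
Sorted largest to smallest: 1054, 404, 274, 244, 122, 86, 77 bp.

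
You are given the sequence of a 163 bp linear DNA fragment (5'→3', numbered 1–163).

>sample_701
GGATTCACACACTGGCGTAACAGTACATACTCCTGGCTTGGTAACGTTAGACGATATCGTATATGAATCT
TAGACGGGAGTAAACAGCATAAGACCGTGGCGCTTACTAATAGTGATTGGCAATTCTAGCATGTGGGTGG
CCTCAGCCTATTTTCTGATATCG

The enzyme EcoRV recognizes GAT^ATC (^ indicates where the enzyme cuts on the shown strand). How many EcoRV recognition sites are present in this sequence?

GATATC occurs starting at positions 53, 157.
EcoRV cuts at 2 sites.

2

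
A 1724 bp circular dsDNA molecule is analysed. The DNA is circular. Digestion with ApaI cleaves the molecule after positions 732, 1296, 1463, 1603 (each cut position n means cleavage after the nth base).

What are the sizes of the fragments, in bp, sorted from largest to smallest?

853, 564, 167, 140 bp

Circular molecule, 4 cuts → 4 fragments:
  1296 − 732 = 564 bp
  1463 − 1296 = 167 bp
  1603 − 1463 = 140 bp
  wrap: 1724 − 1603 + 732 = 853 bp
Sorted largest to smallest: 853, 564, 167, 140 bp.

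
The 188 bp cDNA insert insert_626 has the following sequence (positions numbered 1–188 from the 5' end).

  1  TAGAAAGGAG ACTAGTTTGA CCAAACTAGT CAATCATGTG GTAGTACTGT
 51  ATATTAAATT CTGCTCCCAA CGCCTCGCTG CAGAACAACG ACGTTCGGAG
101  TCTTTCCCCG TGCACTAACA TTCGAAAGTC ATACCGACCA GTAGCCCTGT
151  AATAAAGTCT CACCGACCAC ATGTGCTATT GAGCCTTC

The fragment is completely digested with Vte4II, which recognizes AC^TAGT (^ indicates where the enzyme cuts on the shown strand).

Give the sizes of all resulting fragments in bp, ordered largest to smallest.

Vte4II sites (ACTAGT) start at positions 11, 25.
Vte4II cuts after base 2 of each site, so after positions 12, 26.
Linear molecule, 2 cuts → 3 fragments:
  1–12 → 12 bp
  13–26 → 14 bp
  27–188 → 162 bp
Sorted largest to smallest: 162, 14, 12 bp.

162, 14, 12 bp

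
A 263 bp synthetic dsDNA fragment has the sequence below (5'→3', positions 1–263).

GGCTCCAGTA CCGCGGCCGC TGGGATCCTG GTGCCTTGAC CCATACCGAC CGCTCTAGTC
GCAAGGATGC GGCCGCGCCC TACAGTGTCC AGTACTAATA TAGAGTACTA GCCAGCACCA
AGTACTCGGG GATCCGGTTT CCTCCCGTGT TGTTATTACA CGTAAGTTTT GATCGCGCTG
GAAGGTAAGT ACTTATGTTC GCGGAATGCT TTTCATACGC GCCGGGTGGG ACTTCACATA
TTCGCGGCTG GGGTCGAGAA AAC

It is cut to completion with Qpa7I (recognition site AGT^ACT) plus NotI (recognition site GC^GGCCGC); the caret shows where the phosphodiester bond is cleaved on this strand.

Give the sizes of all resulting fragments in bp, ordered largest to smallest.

Qpa7I sites (AGTACT) start at positions 91, 104, 121, 188.
Qpa7I cuts after base 3 of each site, so after positions 93, 106, 123, 190.
NotI sites (GCGGCCGC) start at positions 13, 69.
NotI cuts after base 2 of each site, so after positions 14, 70.
Combined cut positions: 14, 70, 93, 106, 123, 190.
Linear molecule, 6 cuts → 7 fragments:
  1–14 → 14 bp
  15–70 → 56 bp
  71–93 → 23 bp
  94–106 → 13 bp
  107–123 → 17 bp
  124–190 → 67 bp
  191–263 → 73 bp
Sorted largest to smallest: 73, 67, 56, 23, 17, 14, 13 bp.

73, 67, 56, 23, 17, 14, 13 bp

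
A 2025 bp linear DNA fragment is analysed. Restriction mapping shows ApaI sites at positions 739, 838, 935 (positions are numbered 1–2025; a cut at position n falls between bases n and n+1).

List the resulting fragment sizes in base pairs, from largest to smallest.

1090, 739, 99, 97 bp

Linear molecule, 3 cuts → 4 fragments:
  739 − 0 = 739 bp
  838 − 739 = 99 bp
  935 − 838 = 97 bp
  2025 − 935 = 1090 bp
Sorted largest to smallest: 1090, 739, 99, 97 bp.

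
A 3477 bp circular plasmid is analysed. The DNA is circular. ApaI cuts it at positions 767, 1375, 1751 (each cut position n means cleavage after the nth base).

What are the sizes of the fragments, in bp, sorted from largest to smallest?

2493, 608, 376 bp

Circular molecule, 3 cuts → 3 fragments:
  1375 − 767 = 608 bp
  1751 − 1375 = 376 bp
  wrap: 3477 − 1751 + 767 = 2493 bp
Sorted largest to smallest: 2493, 608, 376 bp.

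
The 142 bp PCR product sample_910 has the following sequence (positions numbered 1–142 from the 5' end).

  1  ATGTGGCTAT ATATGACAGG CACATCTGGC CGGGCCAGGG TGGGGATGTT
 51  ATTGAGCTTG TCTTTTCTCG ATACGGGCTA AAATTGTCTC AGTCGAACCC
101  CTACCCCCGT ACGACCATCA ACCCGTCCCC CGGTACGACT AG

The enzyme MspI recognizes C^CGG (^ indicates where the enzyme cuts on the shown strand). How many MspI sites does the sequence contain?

2

CCGG occurs starting at positions 30, 130.
MspI cuts at 2 sites.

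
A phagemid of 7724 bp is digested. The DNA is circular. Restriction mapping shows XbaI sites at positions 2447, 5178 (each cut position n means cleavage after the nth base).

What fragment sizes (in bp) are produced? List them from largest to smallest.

Circular molecule, 2 cuts → 2 fragments:
  5178 − 2447 = 2731 bp
  wrap: 7724 − 5178 + 2447 = 4993 bp
Sorted largest to smallest: 4993, 2731 bp.

4993, 2731 bp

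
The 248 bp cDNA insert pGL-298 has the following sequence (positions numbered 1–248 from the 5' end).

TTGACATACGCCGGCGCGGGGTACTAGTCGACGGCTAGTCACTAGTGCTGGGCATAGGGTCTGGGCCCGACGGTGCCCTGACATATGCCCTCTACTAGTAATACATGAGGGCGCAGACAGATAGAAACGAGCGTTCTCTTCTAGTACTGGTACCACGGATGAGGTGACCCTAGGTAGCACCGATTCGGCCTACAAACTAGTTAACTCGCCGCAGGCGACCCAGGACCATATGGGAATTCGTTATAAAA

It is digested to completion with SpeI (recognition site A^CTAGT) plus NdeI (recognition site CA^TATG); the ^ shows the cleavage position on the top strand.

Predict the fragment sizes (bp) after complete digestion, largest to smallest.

102, 42, 32, 23, 20, 18, 11 bp

SpeI sites (ACTAGT) start at positions 23, 41, 94, 196.
SpeI cuts after the first base of each site, so after positions 23, 41, 94, 196.
NdeI sites (CATATG) start at positions 82, 227.
NdeI cuts after base 2 of each site, so after positions 83, 228.
Combined cut positions: 23, 41, 83, 94, 196, 228.
Linear molecule, 6 cuts → 7 fragments:
  1–23 → 23 bp
  24–41 → 18 bp
  42–83 → 42 bp
  84–94 → 11 bp
  95–196 → 102 bp
  197–228 → 32 bp
  229–248 → 20 bp
Sorted largest to smallest: 102, 42, 32, 23, 20, 18, 11 bp.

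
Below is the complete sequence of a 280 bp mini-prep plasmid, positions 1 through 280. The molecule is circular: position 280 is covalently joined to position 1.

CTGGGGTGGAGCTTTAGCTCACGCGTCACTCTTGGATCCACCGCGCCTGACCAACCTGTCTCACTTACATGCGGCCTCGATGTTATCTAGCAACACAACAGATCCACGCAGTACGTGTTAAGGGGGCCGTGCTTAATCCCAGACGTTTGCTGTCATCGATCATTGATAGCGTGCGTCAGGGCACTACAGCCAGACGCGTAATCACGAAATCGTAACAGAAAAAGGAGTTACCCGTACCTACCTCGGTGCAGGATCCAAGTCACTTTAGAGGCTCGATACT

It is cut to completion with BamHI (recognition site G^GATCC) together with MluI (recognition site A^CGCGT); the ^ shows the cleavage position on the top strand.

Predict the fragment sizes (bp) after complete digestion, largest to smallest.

BamHI sites (GGATCC) start at positions 34, 251.
BamHI cuts after the first base of each site, so after positions 34, 251.
MluI sites (ACGCGT) start at positions 21, 194.
MluI cuts after the first base of each site, so after positions 21, 194.
Combined cut positions: 21, 34, 194, 251.
Circular molecule, 4 cuts → 4 fragments:
  22–34 → 13 bp
  35–194 → 160 bp
  195–251 → 57 bp
  252–280 then 1–21 → 29 + 21 = 50 bp
Sorted largest to smallest: 160, 57, 50, 13 bp.

160, 57, 50, 13 bp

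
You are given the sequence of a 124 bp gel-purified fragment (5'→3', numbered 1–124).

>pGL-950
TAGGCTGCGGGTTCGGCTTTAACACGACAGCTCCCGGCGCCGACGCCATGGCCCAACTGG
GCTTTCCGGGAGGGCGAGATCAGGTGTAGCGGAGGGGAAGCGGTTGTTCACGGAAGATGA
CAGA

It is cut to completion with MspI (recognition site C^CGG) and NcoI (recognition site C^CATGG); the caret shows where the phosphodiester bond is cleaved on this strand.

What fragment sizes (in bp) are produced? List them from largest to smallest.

58, 34, 20, 12 bp

MspI sites (CCGG) start at positions 34, 66.
MspI cuts after the first base of each site, so after positions 34, 66.
The NcoI site (CCATGG) starts at position 46.
NcoI cuts after the first base of each site, so after position 46.
Combined cut positions: 34, 46, 66.
Linear molecule, 3 cuts → 4 fragments:
  1–34 → 34 bp
  35–46 → 12 bp
  47–66 → 20 bp
  67–124 → 58 bp
Sorted largest to smallest: 58, 34, 20, 12 bp.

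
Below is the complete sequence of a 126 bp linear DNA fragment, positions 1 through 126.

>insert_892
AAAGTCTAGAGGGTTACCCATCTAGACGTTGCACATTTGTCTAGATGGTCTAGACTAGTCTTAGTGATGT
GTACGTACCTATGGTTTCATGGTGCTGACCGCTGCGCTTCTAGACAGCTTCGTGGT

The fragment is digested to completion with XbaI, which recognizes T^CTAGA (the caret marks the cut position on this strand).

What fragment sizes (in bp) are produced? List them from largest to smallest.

XbaI sites (TCTAGA) start at positions 5, 21, 40, 49, 109.
XbaI cuts after the first base of each site, so after positions 5, 21, 40, 49, 109.
Linear molecule, 5 cuts → 6 fragments:
  1–5 → 5 bp
  6–21 → 16 bp
  22–40 → 19 bp
  41–49 → 9 bp
  50–109 → 60 bp
  110–126 → 17 bp
Sorted largest to smallest: 60, 19, 17, 16, 9, 5 bp.

60, 19, 17, 16, 9, 5 bp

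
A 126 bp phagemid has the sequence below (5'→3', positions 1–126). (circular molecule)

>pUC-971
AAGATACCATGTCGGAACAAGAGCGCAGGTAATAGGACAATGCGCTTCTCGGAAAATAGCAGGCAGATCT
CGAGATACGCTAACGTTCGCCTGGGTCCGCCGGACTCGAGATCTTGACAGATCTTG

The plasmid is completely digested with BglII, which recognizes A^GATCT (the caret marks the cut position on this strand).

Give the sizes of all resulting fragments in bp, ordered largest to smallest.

72, 44, 10 bp

BglII sites (AGATCT) start at positions 65, 109, 119.
BglII cuts after the first base of each site, so after positions 65, 109, 119.
Circular molecule, 3 cuts → 3 fragments:
  66–109 → 44 bp
  110–119 → 10 bp
  120–126 then 1–65 → 7 + 65 = 72 bp
Sorted largest to smallest: 72, 44, 10 bp.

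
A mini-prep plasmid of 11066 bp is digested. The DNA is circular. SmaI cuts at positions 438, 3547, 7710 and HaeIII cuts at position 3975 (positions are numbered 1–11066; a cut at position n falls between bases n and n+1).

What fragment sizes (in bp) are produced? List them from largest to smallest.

Combined cut positions (sorted): 438, 3547, 3975, 7710.
Circular molecule, 4 cuts → 4 fragments:
  3547 − 438 = 3109 bp
  3975 − 3547 = 428 bp
  7710 − 3975 = 3735 bp
  wrap: 11066 − 7710 + 438 = 3794 bp
Sorted largest to smallest: 3794, 3735, 3109, 428 bp.

3794, 3735, 3109, 428 bp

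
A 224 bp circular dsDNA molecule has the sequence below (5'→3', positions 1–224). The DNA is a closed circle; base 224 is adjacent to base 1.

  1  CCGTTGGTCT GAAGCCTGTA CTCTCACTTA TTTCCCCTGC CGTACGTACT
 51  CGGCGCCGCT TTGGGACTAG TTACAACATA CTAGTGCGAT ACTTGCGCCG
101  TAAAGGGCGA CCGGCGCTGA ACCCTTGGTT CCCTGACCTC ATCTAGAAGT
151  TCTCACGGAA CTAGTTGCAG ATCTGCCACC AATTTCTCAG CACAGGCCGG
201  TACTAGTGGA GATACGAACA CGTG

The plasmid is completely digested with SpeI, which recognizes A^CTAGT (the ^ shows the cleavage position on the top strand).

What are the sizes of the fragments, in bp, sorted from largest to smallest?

SpeI sites (ACTAGT) start at positions 66, 80, 160, 202.
SpeI cuts after the first base of each site, so after positions 66, 80, 160, 202.
Circular molecule, 4 cuts → 4 fragments:
  67–80 → 14 bp
  81–160 → 80 bp
  161–202 → 42 bp
  203–224 then 1–66 → 22 + 66 = 88 bp
Sorted largest to smallest: 88, 80, 42, 14 bp.

88, 80, 42, 14 bp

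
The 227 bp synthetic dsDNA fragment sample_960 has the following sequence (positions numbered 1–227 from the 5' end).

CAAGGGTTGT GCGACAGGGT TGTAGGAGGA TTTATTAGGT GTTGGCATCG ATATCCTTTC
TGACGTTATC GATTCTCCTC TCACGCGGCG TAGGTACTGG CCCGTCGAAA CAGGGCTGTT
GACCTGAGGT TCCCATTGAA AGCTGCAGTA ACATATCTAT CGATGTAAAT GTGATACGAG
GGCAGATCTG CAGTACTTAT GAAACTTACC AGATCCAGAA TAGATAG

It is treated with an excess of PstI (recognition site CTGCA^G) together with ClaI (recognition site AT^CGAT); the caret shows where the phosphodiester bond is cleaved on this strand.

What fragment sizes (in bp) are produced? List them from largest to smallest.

78, 48, 35, 32, 21, 13 bp

PstI sites (CTGCAG) start at positions 143, 188.
PstI cuts after base 5 of each site (before the last base), so after positions 147, 192.
ClaI sites (ATCGAT) start at positions 47, 68, 159.
ClaI cuts after base 2 of each site, so after positions 48, 69, 160.
Combined cut positions: 48, 69, 147, 160, 192.
Linear molecule, 5 cuts → 6 fragments:
  1–48 → 48 bp
  49–69 → 21 bp
  70–147 → 78 bp
  148–160 → 13 bp
  161–192 → 32 bp
  193–227 → 35 bp
Sorted largest to smallest: 78, 48, 35, 32, 21, 13 bp.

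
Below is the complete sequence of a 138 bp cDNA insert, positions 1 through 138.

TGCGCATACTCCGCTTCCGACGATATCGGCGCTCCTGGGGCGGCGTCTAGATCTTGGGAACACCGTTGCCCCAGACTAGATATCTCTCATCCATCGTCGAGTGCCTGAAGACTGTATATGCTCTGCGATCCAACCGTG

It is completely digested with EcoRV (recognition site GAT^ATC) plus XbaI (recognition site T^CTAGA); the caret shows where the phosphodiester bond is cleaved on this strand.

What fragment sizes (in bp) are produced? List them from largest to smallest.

EcoRV sites (GATATC) start at positions 22, 79.
EcoRV cuts after base 3 of each site, so after positions 24, 81.
The XbaI site (TCTAGA) starts at position 46.
XbaI cuts after the first base of each site, so after position 46.
Combined cut positions: 24, 46, 81.
Linear molecule, 3 cuts → 4 fragments:
  1–24 → 24 bp
  25–46 → 22 bp
  47–81 → 35 bp
  82–138 → 57 bp
Sorted largest to smallest: 57, 35, 24, 22 bp.

57, 35, 24, 22 bp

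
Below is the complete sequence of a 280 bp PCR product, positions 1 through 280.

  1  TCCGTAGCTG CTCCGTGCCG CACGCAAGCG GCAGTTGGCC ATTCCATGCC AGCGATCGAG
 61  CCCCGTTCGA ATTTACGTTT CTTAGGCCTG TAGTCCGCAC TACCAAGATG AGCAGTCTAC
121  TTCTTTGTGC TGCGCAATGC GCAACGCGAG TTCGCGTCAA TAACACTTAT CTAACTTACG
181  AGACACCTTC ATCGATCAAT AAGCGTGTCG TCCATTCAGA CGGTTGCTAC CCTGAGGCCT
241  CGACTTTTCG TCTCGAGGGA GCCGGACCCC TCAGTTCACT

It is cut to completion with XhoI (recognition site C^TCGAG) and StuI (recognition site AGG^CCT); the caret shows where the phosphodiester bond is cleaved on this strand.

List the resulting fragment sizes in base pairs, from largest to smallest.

151, 86, 28, 15 bp

The XhoI site (CTCGAG) starts at position 252.
XhoI cuts after the first base of each site, so after position 252.
StuI sites (AGGCCT) start at positions 84, 235.
StuI cuts after base 3 of each site, so after positions 86, 237.
Combined cut positions: 86, 237, 252.
Linear molecule, 3 cuts → 4 fragments:
  1–86 → 86 bp
  87–237 → 151 bp
  238–252 → 15 bp
  253–280 → 28 bp
Sorted largest to smallest: 151, 86, 28, 15 bp.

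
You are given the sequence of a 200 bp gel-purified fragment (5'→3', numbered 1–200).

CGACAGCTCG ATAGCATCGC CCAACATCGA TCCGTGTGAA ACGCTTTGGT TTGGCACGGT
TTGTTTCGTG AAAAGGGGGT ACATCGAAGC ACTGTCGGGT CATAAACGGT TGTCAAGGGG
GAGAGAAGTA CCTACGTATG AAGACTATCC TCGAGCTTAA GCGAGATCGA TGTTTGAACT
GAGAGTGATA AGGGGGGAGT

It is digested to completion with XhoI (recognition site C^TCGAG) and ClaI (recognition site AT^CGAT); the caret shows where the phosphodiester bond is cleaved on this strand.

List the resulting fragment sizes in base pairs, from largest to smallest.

The XhoI site (CTCGAG) starts at position 150.
XhoI cuts after the first base of each site, so after position 150.
ClaI sites (ATCGAT) start at positions 26, 166.
ClaI cuts after base 2 of each site, so after positions 27, 167.
Combined cut positions: 27, 150, 167.
Linear molecule, 3 cuts → 4 fragments:
  1–27 → 27 bp
  28–150 → 123 bp
  151–167 → 17 bp
  168–200 → 33 bp
Sorted largest to smallest: 123, 33, 27, 17 bp.

123, 33, 27, 17 bp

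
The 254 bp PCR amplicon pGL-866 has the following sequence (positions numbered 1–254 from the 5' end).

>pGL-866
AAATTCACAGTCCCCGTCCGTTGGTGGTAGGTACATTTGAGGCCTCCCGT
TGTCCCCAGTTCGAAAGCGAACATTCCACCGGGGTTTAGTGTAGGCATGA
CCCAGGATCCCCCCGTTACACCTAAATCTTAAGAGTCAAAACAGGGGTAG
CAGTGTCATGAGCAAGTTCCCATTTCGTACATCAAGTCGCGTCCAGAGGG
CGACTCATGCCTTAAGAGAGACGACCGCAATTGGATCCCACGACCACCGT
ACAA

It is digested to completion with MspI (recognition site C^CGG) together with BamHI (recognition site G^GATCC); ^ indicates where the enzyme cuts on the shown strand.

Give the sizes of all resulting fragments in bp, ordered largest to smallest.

128, 79, 26, 21 bp

The MspI site (CCGG) starts at position 79.
MspI cuts after the first base of each site, so after position 79.
BamHI sites (GGATCC) start at positions 105, 233.
BamHI cuts after the first base of each site, so after positions 105, 233.
Combined cut positions: 79, 105, 233.
Linear molecule, 3 cuts → 4 fragments:
  1–79 → 79 bp
  80–105 → 26 bp
  106–233 → 128 bp
  234–254 → 21 bp
Sorted largest to smallest: 128, 79, 26, 21 bp.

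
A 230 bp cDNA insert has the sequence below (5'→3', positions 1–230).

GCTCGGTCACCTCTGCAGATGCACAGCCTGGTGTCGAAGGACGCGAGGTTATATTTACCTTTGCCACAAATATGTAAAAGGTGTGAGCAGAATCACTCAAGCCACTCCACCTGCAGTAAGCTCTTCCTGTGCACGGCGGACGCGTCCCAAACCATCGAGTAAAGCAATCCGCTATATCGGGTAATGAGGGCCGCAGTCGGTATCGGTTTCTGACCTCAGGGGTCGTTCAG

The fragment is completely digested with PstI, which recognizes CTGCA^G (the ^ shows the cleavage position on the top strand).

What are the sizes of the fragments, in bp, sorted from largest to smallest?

PstI sites (CTGCAG) start at positions 13, 111.
PstI cuts after base 5 of each site (before the last base), so after positions 17, 115.
Linear molecule, 2 cuts → 3 fragments:
  1–17 → 17 bp
  18–115 → 98 bp
  116–230 → 115 bp
Sorted largest to smallest: 115, 98, 17 bp.

115, 98, 17 bp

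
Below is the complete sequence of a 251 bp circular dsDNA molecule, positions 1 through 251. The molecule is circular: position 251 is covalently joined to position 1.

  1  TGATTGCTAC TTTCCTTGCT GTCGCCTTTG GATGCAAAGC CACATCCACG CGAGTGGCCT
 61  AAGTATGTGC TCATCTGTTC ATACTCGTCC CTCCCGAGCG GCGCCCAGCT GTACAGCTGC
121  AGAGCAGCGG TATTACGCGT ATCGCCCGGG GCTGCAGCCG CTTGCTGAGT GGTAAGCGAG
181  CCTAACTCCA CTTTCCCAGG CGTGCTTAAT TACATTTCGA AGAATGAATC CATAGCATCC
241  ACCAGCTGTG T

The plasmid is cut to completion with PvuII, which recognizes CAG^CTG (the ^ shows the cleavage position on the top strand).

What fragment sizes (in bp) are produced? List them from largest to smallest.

PvuII sites (CAGCTG) start at positions 106, 114, 243.
PvuII cuts after base 3 of each site, so after positions 108, 116, 245.
Circular molecule, 3 cuts → 3 fragments:
  109–116 → 8 bp
  117–245 → 129 bp
  246–251 then 1–108 → 6 + 108 = 114 bp
Sorted largest to smallest: 129, 114, 8 bp.

129, 114, 8 bp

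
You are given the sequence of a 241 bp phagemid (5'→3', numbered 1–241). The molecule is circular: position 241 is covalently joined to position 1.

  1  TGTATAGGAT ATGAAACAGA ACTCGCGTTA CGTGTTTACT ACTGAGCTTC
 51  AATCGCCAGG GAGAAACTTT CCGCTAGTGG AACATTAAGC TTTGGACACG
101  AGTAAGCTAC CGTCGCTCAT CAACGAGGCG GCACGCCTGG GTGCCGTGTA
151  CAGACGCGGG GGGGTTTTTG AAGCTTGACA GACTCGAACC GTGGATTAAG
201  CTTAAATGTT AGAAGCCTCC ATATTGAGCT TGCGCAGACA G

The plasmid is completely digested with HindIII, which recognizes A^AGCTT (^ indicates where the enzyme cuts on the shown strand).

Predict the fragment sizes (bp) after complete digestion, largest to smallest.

130, 84, 27 bp

HindIII sites (AAGCTT) start at positions 87, 171, 198.
HindIII cuts after the first base of each site, so after positions 87, 171, 198.
Circular molecule, 3 cuts → 3 fragments:
  88–171 → 84 bp
  172–198 → 27 bp
  199–241 then 1–87 → 43 + 87 = 130 bp
Sorted largest to smallest: 130, 84, 27 bp.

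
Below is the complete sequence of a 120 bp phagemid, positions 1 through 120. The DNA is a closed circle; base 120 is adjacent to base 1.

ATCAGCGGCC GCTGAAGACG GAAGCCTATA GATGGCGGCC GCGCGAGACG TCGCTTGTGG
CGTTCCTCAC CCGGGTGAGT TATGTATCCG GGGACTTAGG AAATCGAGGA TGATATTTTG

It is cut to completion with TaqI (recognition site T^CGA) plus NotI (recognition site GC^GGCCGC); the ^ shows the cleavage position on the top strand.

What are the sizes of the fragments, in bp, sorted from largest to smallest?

68, 30, 22 bp

The TaqI site (TCGA) starts at position 104.
TaqI cuts after the first base of each site, so after position 104.
NotI sites (GCGGCCGC) start at positions 5, 35.
NotI cuts after base 2 of each site, so after positions 6, 36.
Combined cut positions: 6, 36, 104.
Circular molecule, 3 cuts → 3 fragments:
  7–36 → 30 bp
  37–104 → 68 bp
  105–120 then 1–6 → 16 + 6 = 22 bp
Sorted largest to smallest: 68, 30, 22 bp.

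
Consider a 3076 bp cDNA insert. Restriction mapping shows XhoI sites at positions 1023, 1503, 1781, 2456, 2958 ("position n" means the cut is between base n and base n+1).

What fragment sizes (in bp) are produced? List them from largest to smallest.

1023, 675, 502, 480, 278, 118 bp

Linear molecule, 5 cuts → 6 fragments:
  1023 − 0 = 1023 bp
  1503 − 1023 = 480 bp
  1781 − 1503 = 278 bp
  2456 − 1781 = 675 bp
  2958 − 2456 = 502 bp
  3076 − 2958 = 118 bp
Sorted largest to smallest: 1023, 675, 502, 480, 278, 118 bp.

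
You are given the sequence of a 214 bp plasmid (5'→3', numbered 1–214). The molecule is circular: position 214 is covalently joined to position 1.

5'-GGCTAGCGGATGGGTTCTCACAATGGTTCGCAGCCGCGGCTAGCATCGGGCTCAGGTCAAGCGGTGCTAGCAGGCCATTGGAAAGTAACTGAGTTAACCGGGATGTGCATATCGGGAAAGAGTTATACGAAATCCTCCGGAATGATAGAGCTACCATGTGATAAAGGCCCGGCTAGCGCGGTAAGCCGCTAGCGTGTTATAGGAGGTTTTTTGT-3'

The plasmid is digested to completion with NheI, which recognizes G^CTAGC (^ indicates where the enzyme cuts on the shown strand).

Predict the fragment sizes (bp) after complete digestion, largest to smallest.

106, 37, 28, 27, 16 bp

NheI sites (GCTAGC) start at positions 2, 39, 66, 172, 188.
NheI cuts after the first base of each site, so after positions 2, 39, 66, 172, 188.
Circular molecule, 5 cuts → 5 fragments:
  3–39 → 37 bp
  40–66 → 27 bp
  67–172 → 106 bp
  173–188 → 16 bp
  189–214 then 1–2 → 26 + 2 = 28 bp
Sorted largest to smallest: 106, 37, 28, 27, 16 bp.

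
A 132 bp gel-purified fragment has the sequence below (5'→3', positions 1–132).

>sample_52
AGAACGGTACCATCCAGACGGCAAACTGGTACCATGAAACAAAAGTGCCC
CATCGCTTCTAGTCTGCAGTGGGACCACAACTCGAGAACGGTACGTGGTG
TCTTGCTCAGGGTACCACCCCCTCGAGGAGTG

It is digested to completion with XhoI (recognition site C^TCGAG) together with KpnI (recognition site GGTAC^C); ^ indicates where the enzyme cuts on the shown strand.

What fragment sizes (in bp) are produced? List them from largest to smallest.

XhoI sites (CTCGAG) start at positions 81, 122.
XhoI cuts after the first base of each site, so after positions 81, 122.
KpnI sites (GGTACC) start at positions 6, 28, 111.
KpnI cuts after base 5 of each site (before the last base), so after positions 10, 32, 115.
Combined cut positions: 10, 32, 81, 115, 122.
Linear molecule, 5 cuts → 6 fragments:
  1–10 → 10 bp
  11–32 → 22 bp
  33–81 → 49 bp
  82–115 → 34 bp
  116–122 → 7 bp
  123–132 → 10 bp
Sorted largest to smallest: 49, 34, 22, 10, 10, 7 bp.

49, 34, 22, 10, 10, 7 bp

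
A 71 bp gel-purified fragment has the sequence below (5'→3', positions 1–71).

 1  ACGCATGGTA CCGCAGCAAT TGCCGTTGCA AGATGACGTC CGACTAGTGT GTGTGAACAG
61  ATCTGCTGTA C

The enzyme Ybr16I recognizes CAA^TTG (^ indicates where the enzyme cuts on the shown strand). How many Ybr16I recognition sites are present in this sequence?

CAATTG occurs starting at position 17.
Ybr16I cuts at 1 site.

1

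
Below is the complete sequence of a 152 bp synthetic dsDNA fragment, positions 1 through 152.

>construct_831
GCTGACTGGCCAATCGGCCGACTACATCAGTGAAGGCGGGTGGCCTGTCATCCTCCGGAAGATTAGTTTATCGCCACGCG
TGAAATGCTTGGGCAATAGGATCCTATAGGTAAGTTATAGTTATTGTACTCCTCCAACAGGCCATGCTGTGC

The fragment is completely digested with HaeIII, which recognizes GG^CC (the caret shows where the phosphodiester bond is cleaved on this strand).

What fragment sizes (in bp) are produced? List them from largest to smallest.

98, 26, 11, 9, 8 bp

HaeIII sites (GGCC) start at positions 8, 16, 42, 140.
HaeIII cuts after base 2 of each site, so after positions 9, 17, 43, 141.
Linear molecule, 4 cuts → 5 fragments:
  1–9 → 9 bp
  10–17 → 8 bp
  18–43 → 26 bp
  44–141 → 98 bp
  142–152 → 11 bp
Sorted largest to smallest: 98, 26, 11, 9, 8 bp.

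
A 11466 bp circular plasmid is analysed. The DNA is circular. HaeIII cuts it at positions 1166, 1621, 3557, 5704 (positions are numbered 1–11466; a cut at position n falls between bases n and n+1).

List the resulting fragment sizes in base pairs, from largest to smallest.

6928, 2147, 1936, 455 bp

Circular molecule, 4 cuts → 4 fragments:
  1621 − 1166 = 455 bp
  3557 − 1621 = 1936 bp
  5704 − 3557 = 2147 bp
  wrap: 11466 − 5704 + 1166 = 6928 bp
Sorted largest to smallest: 6928, 2147, 1936, 455 bp.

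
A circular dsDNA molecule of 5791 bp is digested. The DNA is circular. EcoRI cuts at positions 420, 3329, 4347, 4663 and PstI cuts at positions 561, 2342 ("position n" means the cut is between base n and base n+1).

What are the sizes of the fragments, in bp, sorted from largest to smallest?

Combined cut positions (sorted): 420, 561, 2342, 3329, 4347, 4663.
Circular molecule, 6 cuts → 6 fragments:
  561 − 420 = 141 bp
  2342 − 561 = 1781 bp
  3329 − 2342 = 987 bp
  4347 − 3329 = 1018 bp
  4663 − 4347 = 316 bp
  wrap: 5791 − 4663 + 420 = 1548 bp
Sorted largest to smallest: 1781, 1548, 1018, 987, 316, 141 bp.

1781, 1548, 1018, 987, 316, 141 bp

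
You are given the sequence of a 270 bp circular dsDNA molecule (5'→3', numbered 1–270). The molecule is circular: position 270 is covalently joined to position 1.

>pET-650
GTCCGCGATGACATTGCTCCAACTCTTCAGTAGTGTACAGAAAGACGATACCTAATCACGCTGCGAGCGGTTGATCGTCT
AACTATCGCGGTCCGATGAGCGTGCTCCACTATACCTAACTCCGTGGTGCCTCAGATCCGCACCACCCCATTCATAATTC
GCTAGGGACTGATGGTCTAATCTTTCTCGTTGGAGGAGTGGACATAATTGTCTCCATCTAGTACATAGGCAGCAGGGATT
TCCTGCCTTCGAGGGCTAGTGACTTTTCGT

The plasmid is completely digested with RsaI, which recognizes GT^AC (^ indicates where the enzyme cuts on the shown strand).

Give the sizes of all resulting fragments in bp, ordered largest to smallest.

RsaI sites (GTAC) start at positions 35, 221.
RsaI cuts after base 2 of each site, so after positions 36, 222.
Circular molecule, 2 cuts → 2 fragments:
  37–222 → 186 bp
  223–270 then 1–36 → 48 + 36 = 84 bp
Sorted largest to smallest: 186, 84 bp.

186, 84 bp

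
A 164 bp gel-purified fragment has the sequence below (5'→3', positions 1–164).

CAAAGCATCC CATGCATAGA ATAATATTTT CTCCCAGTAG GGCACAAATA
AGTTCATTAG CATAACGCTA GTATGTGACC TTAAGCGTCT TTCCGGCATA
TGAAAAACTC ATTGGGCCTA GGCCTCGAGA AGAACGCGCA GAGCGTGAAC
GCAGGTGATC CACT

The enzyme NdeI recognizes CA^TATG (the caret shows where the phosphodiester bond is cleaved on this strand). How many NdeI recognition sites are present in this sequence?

1

CATATG occurs starting at position 97.
NdeI cuts at 1 site.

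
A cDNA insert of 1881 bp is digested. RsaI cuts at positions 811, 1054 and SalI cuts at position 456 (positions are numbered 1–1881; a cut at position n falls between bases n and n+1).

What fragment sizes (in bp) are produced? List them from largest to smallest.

827, 456, 355, 243 bp

Combined cut positions (sorted): 456, 811, 1054.
Linear molecule, 3 cuts → 4 fragments:
  456 − 0 = 456 bp
  811 − 456 = 355 bp
  1054 − 811 = 243 bp
  1881 − 1054 = 827 bp
Sorted largest to smallest: 827, 456, 355, 243 bp.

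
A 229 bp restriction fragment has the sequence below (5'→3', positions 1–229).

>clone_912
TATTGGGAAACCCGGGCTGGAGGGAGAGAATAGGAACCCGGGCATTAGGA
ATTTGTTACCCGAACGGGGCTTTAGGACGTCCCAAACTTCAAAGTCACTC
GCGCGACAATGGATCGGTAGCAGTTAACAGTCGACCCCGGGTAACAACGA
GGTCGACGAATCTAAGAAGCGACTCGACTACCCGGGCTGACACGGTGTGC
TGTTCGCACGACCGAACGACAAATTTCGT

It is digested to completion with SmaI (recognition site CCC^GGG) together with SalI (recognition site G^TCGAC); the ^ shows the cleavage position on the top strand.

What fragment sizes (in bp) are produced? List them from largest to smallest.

91, 46, 31, 26, 14, 13, 8 bp

SmaI sites (CCCGGG) start at positions 11, 37, 136, 181.
SmaI cuts after base 3 of each site, so after positions 13, 39, 138, 183.
SalI sites (GTCGAC) start at positions 130, 152.
SalI cuts after the first base of each site, so after positions 130, 152.
Combined cut positions: 13, 39, 130, 138, 152, 183.
Linear molecule, 6 cuts → 7 fragments:
  1–13 → 13 bp
  14–39 → 26 bp
  40–130 → 91 bp
  131–138 → 8 bp
  139–152 → 14 bp
  153–183 → 31 bp
  184–229 → 46 bp
Sorted largest to smallest: 91, 46, 31, 26, 14, 13, 8 bp.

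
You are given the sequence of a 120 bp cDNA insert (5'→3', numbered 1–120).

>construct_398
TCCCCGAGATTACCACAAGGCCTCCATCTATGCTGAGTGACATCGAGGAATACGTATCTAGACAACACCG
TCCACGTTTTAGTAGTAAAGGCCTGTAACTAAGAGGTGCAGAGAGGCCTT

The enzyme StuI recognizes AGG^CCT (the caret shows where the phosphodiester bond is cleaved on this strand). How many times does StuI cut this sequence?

AGGCCT occurs starting at positions 18, 89, 114.
StuI cuts at 3 sites.

3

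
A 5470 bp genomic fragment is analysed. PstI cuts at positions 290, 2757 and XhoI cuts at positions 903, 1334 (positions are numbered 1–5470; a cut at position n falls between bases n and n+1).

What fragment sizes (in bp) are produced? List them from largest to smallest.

2713, 1423, 613, 431, 290 bp

Combined cut positions (sorted): 290, 903, 1334, 2757.
Linear molecule, 4 cuts → 5 fragments:
  290 − 0 = 290 bp
  903 − 290 = 613 bp
  1334 − 903 = 431 bp
  2757 − 1334 = 1423 bp
  5470 − 2757 = 2713 bp
Sorted largest to smallest: 2713, 1423, 613, 431, 290 bp.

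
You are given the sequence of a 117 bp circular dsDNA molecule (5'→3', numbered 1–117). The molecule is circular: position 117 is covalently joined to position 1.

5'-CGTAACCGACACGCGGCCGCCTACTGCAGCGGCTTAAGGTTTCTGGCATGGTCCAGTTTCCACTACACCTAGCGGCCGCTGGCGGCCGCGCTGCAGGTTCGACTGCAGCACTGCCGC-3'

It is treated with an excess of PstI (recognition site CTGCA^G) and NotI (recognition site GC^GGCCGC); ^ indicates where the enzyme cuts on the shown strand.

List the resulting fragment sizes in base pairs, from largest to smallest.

45, 24, 14, 12, 12, 10 bp

PstI sites (CTGCAG) start at positions 24, 91, 103.
PstI cuts after base 5 of each site (before the last base), so after positions 28, 95, 107.
NotI sites (GCGGCCGC) start at positions 13, 72, 82.
NotI cuts after base 2 of each site, so after positions 14, 73, 83.
Combined cut positions: 14, 28, 73, 83, 95, 107.
Circular molecule, 6 cuts → 6 fragments:
  15–28 → 14 bp
  29–73 → 45 bp
  74–83 → 10 bp
  84–95 → 12 bp
  96–107 → 12 bp
  108–117 then 1–14 → 10 + 14 = 24 bp
Sorted largest to smallest: 45, 24, 14, 12, 12, 10 bp.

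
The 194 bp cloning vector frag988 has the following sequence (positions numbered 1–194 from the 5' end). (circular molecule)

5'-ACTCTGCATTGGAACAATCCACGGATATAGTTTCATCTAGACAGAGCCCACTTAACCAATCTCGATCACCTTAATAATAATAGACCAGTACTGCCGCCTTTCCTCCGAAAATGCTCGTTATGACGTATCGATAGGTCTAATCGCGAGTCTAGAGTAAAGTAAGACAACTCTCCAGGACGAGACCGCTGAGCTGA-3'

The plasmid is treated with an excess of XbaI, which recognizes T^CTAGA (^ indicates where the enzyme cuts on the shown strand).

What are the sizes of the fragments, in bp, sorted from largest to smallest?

XbaI sites (TCTAGA) start at positions 36, 148.
XbaI cuts after the first base of each site, so after positions 36, 148.
Circular molecule, 2 cuts → 2 fragments:
  37–148 → 112 bp
  149–194 then 1–36 → 46 + 36 = 82 bp
Sorted largest to smallest: 112, 82 bp.

112, 82 bp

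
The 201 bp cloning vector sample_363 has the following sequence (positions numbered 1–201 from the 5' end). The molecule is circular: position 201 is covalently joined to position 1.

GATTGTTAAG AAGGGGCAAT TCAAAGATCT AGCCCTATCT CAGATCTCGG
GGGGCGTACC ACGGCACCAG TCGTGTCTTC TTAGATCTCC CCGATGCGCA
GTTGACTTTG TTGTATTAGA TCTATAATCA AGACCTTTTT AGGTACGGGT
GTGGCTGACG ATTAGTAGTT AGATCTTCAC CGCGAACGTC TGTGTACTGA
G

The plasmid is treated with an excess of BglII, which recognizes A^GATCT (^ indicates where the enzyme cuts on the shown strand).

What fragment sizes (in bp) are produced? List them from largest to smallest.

BglII sites (AGATCT) start at positions 25, 42, 83, 118, 171.
BglII cuts after the first base of each site, so after positions 25, 42, 83, 118, 171.
Circular molecule, 5 cuts → 5 fragments:
  26–42 → 17 bp
  43–83 → 41 bp
  84–118 → 35 bp
  119–171 → 53 bp
  172–201 then 1–25 → 30 + 25 = 55 bp
Sorted largest to smallest: 55, 53, 41, 35, 17 bp.

55, 53, 41, 35, 17 bp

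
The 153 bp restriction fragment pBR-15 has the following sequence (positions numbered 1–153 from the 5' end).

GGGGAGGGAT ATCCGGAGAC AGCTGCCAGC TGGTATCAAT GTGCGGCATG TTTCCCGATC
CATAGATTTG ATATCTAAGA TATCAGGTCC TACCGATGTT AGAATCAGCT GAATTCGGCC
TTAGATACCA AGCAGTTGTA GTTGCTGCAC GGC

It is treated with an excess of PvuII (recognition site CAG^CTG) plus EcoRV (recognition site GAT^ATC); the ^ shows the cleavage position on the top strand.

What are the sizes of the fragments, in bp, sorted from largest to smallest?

PvuII sites (CAGCTG) start at positions 20, 27, 106.
PvuII cuts after base 3 of each site, so after positions 22, 29, 108.
EcoRV sites (GATATC) start at positions 8, 70, 79.
EcoRV cuts after base 3 of each site, so after positions 10, 72, 81.
Combined cut positions: 10, 22, 29, 72, 81, 108.
Linear molecule, 6 cuts → 7 fragments:
  1–10 → 10 bp
  11–22 → 12 bp
  23–29 → 7 bp
  30–72 → 43 bp
  73–81 → 9 bp
  82–108 → 27 bp
  109–153 → 45 bp
Sorted largest to smallest: 45, 43, 27, 12, 10, 9, 7 bp.

45, 43, 27, 12, 10, 9, 7 bp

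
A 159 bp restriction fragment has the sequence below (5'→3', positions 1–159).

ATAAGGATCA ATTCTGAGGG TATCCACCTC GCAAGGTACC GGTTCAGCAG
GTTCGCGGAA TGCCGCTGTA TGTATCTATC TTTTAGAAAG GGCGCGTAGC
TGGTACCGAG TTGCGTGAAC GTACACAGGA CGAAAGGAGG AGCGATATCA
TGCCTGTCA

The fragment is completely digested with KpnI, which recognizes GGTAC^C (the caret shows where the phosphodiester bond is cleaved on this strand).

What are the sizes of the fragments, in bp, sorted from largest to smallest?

67, 53, 39 bp

KpnI sites (GGTACC) start at positions 35, 102.
KpnI cuts after base 5 of each site (before the last base), so after positions 39, 106.
Linear molecule, 2 cuts → 3 fragments:
  1–39 → 39 bp
  40–106 → 67 bp
  107–159 → 53 bp
Sorted largest to smallest: 67, 53, 39 bp.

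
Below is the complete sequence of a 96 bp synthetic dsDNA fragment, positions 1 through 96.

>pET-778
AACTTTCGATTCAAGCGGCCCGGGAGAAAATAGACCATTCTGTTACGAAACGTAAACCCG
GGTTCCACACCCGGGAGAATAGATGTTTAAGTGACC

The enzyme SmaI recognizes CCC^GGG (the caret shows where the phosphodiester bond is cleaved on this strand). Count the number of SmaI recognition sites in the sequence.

CCCGGG occurs starting at positions 19, 57, 70.
SmaI cuts at 3 sites.

3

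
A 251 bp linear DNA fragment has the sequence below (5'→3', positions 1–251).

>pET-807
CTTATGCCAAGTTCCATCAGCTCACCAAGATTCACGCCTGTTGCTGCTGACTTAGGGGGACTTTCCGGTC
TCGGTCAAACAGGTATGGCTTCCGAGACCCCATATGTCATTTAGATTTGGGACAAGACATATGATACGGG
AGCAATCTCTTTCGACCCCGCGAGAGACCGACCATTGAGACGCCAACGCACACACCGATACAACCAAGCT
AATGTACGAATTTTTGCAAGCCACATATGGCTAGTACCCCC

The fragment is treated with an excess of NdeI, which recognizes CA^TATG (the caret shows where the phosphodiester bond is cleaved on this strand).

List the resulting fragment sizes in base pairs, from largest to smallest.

NdeI sites (CATATG) start at positions 101, 128, 234.
NdeI cuts after base 2 of each site, so after positions 102, 129, 235.
Linear molecule, 3 cuts → 4 fragments:
  1–102 → 102 bp
  103–129 → 27 bp
  130–235 → 106 bp
  236–251 → 16 bp
Sorted largest to smallest: 106, 102, 27, 16 bp.

106, 102, 27, 16 bp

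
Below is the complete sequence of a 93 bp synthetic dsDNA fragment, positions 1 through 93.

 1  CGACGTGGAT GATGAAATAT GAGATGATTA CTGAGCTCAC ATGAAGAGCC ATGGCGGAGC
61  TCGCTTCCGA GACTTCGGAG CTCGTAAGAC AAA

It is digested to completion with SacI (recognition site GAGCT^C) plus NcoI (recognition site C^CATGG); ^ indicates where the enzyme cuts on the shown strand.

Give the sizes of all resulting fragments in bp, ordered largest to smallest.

SacI sites (GAGCTC) start at positions 33, 57, 78.
SacI cuts after base 5 of each site (before the last base), so after positions 37, 61, 82.
The NcoI site (CCATGG) starts at position 49.
NcoI cuts after the first base of each site, so after position 49.
Combined cut positions: 37, 49, 61, 82.
Linear molecule, 4 cuts → 5 fragments:
  1–37 → 37 bp
  38–49 → 12 bp
  50–61 → 12 bp
  62–82 → 21 bp
  83–93 → 11 bp
Sorted largest to smallest: 37, 21, 12, 12, 11 bp.

37, 21, 12, 12, 11 bp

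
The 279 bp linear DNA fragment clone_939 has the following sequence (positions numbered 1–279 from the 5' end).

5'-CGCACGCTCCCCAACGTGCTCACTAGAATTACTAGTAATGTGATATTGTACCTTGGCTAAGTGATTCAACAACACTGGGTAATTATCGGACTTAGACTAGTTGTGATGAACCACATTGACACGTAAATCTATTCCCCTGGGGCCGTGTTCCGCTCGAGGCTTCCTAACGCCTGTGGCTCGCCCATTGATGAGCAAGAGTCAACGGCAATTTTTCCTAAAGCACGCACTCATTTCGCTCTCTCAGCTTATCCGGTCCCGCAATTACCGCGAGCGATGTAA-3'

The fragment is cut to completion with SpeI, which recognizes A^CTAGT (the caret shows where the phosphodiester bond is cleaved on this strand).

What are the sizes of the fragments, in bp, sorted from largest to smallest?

183, 65, 31 bp

SpeI sites (ACTAGT) start at positions 31, 96.
SpeI cuts after the first base of each site, so after positions 31, 96.
Linear molecule, 2 cuts → 3 fragments:
  1–31 → 31 bp
  32–96 → 65 bp
  97–279 → 183 bp
Sorted largest to smallest: 183, 65, 31 bp.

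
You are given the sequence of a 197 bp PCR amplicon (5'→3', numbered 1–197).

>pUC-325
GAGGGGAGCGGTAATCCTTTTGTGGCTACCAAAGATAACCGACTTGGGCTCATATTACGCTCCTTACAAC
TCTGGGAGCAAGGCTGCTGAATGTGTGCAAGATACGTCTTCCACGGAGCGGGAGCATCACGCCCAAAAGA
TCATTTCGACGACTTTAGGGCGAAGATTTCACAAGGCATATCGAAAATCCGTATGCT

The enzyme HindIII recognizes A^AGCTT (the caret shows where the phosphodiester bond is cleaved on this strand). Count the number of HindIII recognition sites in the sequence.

No occurrence of AAGCTT is present in the sequence.
HindIII does not cut: 0 sites.

0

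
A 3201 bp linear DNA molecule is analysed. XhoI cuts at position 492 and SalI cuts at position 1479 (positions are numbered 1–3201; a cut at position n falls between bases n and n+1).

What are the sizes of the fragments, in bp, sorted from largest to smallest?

1722, 987, 492 bp

Combined cut positions (sorted): 492, 1479.
Linear molecule, 2 cuts → 3 fragments:
  492 − 0 = 492 bp
  1479 − 492 = 987 bp
  3201 − 1479 = 1722 bp
Sorted largest to smallest: 1722, 987, 492 bp.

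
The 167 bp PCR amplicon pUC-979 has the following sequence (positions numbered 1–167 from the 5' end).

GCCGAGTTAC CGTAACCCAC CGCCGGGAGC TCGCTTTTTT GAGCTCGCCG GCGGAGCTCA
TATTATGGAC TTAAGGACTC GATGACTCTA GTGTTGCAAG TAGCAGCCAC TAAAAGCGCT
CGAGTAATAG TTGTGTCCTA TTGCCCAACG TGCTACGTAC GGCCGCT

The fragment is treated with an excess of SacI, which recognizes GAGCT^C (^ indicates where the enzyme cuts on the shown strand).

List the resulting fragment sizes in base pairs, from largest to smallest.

109, 31, 14, 13 bp

SacI sites (GAGCTC) start at positions 27, 41, 54.
SacI cuts after base 5 of each site (before the last base), so after positions 31, 45, 58.
Linear molecule, 3 cuts → 4 fragments:
  1–31 → 31 bp
  32–45 → 14 bp
  46–58 → 13 bp
  59–167 → 109 bp
Sorted largest to smallest: 109, 31, 14, 13 bp.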